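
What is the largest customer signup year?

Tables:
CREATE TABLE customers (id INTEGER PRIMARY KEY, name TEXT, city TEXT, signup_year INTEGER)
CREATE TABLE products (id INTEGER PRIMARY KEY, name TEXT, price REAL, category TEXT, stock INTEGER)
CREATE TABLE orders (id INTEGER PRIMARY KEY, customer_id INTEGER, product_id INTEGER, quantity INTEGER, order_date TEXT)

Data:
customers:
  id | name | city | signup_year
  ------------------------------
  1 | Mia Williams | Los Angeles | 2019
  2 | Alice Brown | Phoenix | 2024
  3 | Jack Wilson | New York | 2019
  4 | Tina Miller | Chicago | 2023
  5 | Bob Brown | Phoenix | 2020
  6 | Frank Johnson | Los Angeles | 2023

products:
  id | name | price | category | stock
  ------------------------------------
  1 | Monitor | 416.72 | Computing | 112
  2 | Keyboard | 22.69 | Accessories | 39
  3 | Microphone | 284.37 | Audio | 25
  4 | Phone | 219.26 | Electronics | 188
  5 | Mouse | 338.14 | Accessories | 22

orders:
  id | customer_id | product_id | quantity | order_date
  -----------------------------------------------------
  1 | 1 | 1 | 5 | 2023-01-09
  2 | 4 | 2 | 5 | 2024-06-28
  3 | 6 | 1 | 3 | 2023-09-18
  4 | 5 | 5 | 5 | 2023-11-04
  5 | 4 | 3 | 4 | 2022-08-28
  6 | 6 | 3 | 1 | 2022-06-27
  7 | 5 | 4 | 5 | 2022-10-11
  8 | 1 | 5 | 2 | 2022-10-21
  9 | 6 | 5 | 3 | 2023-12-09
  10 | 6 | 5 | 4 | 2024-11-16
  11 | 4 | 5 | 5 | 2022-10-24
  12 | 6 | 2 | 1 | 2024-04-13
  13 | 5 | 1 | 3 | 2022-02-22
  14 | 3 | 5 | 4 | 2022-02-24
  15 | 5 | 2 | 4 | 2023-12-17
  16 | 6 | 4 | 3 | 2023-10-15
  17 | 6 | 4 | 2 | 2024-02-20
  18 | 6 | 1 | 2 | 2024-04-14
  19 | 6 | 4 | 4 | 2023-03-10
SELECT MAX(signup_year) FROM customers

Execution result:
2024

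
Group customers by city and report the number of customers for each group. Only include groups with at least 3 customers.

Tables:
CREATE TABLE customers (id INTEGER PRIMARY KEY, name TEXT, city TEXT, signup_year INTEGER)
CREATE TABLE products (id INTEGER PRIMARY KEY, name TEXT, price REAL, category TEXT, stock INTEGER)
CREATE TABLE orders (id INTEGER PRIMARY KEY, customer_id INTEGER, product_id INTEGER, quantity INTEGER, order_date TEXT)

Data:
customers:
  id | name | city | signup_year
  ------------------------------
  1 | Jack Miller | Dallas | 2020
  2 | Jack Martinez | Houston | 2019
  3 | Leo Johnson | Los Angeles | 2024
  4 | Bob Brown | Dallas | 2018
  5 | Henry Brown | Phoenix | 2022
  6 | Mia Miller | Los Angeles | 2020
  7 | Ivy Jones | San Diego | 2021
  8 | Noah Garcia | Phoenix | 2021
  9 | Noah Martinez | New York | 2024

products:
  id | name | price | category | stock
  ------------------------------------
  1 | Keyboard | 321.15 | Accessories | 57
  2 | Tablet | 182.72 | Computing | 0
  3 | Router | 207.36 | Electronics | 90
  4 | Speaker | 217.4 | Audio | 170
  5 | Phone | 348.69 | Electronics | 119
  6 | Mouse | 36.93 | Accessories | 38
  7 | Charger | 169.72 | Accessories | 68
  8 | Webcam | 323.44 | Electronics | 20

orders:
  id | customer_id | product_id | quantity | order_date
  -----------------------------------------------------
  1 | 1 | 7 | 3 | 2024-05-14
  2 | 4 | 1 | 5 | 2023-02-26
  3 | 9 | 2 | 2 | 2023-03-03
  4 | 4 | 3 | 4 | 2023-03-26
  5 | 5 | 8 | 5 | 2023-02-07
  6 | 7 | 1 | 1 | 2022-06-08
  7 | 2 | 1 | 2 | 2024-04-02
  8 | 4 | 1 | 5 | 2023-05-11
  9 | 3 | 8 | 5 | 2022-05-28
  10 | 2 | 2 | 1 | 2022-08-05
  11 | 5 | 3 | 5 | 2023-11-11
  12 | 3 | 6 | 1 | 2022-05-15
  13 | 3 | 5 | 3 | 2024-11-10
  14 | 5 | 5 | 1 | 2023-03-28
SELECT city, COUNT(*) AS n FROM customers GROUP BY city HAVING COUNT(*) >= 3

Execution result:
(no rows)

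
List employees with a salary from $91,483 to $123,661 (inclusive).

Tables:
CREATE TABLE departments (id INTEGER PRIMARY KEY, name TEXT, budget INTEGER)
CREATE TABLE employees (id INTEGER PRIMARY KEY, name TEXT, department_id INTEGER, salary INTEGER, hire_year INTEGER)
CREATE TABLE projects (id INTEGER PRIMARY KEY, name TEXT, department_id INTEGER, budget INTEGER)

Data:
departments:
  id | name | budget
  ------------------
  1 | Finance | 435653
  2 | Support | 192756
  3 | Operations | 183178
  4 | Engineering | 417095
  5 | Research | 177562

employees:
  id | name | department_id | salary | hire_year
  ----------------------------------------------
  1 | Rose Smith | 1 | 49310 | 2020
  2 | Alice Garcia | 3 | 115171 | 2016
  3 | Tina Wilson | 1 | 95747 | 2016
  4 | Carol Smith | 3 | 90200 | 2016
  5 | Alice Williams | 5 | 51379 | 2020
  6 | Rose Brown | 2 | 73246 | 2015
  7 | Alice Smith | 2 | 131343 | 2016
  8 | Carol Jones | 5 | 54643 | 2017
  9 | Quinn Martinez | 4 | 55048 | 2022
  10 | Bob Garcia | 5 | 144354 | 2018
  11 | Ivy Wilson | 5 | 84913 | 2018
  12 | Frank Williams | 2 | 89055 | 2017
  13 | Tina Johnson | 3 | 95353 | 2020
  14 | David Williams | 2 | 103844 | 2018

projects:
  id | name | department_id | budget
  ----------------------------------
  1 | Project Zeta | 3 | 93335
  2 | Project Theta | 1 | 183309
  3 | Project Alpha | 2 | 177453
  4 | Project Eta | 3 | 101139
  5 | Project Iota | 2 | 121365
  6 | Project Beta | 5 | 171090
SELECT name, salary FROM employees WHERE salary BETWEEN 91483 AND 123661

Execution result:
name | salary
Alice Garcia | 115171
Tina Wilson | 95747
Tina Johnson | 95353
David Williams | 103844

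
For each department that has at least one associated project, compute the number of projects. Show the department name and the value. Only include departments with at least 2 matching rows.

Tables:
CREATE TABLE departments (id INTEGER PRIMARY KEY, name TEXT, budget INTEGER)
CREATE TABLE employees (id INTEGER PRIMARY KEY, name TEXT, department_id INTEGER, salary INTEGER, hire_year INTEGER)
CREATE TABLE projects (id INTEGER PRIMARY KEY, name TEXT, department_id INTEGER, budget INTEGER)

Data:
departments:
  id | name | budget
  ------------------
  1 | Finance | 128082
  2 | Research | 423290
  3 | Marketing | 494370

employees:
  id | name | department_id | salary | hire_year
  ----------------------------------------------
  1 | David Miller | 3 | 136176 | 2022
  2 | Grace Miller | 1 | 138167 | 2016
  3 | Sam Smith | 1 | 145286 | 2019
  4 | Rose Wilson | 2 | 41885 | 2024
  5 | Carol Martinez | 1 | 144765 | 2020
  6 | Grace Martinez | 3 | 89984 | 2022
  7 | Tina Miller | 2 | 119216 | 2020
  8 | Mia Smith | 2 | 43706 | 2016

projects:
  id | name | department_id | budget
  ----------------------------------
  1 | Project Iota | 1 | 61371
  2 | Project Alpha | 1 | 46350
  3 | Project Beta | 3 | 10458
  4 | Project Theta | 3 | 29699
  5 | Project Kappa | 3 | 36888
SELECT p.name, COUNT(*) AS n FROM projects c JOIN departments p ON c.department_id = p.id GROUP BY p.id, p.name HAVING COUNT(*) >= 2

Execution result:
name | n
Finance | 2
Marketing | 3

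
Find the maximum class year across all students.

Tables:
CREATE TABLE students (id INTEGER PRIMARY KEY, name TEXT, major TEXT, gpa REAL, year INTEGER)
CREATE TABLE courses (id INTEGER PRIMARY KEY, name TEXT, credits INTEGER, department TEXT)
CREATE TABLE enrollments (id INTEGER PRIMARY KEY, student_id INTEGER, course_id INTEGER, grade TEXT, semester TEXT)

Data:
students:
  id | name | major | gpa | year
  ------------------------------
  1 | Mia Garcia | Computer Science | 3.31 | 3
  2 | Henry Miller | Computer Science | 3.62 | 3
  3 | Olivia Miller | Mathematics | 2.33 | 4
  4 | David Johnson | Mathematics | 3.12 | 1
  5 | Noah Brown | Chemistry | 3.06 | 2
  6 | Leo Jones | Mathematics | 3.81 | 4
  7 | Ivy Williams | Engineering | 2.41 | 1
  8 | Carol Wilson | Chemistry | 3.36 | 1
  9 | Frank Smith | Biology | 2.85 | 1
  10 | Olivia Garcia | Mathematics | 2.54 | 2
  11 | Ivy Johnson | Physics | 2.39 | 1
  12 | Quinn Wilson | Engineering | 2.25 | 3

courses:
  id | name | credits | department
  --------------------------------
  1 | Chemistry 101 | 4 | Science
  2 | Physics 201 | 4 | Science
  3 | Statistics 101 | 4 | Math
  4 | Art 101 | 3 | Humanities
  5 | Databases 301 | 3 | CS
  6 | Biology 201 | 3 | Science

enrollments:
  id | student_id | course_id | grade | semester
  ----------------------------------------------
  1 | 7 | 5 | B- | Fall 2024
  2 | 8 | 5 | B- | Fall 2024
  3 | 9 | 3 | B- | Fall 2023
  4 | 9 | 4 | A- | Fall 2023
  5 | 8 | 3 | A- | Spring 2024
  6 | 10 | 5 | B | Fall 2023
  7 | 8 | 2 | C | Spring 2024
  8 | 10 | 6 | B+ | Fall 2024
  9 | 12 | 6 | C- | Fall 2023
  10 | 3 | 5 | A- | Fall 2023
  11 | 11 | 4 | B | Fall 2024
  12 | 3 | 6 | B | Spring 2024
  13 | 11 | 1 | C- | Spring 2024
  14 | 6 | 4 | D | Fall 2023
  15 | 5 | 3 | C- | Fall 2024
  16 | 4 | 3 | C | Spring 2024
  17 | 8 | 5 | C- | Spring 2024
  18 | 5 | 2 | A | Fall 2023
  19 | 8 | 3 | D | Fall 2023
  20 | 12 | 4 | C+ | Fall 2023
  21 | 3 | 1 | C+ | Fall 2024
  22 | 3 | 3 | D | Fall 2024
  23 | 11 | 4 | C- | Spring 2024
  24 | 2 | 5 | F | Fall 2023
SELECT MAX(year) FROM students

Execution result:
4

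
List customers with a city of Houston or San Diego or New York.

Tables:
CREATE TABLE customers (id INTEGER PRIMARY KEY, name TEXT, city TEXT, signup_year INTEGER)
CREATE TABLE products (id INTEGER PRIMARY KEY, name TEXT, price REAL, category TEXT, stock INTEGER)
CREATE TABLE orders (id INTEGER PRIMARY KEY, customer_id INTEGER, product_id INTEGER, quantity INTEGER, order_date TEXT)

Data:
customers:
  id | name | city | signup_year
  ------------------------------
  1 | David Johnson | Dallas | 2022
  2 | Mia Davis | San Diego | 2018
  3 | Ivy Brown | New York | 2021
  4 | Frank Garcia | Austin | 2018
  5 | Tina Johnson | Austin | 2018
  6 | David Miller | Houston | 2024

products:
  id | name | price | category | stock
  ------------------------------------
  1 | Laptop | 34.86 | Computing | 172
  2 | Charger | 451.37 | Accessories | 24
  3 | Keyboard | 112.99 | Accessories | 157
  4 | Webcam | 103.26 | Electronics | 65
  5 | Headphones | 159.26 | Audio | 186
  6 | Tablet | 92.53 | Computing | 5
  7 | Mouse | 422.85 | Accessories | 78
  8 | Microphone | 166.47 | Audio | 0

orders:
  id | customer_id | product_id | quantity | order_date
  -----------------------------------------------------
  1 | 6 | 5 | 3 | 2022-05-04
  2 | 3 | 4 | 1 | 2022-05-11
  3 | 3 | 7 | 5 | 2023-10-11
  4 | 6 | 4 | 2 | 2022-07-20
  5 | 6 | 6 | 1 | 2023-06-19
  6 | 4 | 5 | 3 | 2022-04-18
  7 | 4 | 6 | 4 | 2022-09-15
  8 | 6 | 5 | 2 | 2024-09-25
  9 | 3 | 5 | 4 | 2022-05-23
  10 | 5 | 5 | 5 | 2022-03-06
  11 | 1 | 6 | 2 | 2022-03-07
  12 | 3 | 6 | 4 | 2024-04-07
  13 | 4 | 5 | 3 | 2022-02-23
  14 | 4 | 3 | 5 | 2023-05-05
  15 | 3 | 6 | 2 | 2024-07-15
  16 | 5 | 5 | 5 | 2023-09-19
SELECT name, city FROM customers WHERE city IN ('Houston', 'San Diego', 'New York')

Execution result:
name | city
Mia Davis | San Diego
Ivy Brown | New York
David Miller | Houston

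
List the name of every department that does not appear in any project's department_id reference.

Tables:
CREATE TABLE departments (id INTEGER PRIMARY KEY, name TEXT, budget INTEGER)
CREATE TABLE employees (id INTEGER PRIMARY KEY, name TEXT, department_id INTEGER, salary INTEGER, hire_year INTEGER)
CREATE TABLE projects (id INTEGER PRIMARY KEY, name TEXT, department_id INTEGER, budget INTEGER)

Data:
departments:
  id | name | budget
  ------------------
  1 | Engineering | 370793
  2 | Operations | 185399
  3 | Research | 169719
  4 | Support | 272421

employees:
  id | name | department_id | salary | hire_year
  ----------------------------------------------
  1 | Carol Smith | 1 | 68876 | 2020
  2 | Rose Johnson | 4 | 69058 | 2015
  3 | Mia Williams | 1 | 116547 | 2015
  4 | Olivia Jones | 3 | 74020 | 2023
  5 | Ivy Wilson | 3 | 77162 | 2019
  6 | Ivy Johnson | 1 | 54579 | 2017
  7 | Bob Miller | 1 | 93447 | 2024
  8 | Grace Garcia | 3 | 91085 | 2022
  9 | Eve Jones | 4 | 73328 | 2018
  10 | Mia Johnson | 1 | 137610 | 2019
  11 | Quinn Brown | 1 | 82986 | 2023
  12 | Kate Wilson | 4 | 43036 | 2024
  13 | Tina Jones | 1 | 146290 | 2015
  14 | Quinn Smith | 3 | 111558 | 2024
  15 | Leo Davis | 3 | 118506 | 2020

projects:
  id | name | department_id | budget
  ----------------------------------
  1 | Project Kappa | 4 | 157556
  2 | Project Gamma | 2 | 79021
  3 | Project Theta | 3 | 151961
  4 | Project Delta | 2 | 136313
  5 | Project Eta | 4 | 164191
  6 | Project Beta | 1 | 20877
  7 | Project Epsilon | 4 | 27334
SELECT p.name FROM departments p LEFT JOIN projects c ON c.department_id = p.id WHERE c.id IS NULL

Execution result:
(no rows)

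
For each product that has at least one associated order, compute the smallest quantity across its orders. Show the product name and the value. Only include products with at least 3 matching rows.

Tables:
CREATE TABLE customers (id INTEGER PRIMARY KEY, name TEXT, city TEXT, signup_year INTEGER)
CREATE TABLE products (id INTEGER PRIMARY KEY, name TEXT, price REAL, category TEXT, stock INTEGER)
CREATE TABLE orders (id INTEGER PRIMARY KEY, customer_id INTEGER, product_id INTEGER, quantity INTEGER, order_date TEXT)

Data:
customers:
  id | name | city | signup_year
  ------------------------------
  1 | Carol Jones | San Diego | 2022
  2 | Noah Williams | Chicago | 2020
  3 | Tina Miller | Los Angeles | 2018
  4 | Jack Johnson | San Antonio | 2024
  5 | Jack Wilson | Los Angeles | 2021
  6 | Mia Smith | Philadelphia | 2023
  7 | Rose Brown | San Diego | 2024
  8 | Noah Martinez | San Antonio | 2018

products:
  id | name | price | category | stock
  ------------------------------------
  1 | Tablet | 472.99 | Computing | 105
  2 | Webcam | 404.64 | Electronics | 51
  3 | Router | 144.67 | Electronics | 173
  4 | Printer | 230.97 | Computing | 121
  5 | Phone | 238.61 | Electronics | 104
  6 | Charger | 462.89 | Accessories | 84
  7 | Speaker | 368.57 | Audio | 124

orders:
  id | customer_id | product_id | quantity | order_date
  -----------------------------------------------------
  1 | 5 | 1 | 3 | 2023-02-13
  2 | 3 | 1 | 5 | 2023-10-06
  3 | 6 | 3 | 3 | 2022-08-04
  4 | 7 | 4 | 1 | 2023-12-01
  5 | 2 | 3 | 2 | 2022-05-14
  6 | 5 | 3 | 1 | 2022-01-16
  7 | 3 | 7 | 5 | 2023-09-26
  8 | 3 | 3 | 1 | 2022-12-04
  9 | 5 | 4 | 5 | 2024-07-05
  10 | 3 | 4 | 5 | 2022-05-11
SELECT p.name, MIN(c.quantity) AS min_quantity FROM orders c JOIN products p ON c.product_id = p.id GROUP BY p.id, p.name HAVING COUNT(*) >= 3

Execution result:
name | min_quantity
Router | 1
Printer | 1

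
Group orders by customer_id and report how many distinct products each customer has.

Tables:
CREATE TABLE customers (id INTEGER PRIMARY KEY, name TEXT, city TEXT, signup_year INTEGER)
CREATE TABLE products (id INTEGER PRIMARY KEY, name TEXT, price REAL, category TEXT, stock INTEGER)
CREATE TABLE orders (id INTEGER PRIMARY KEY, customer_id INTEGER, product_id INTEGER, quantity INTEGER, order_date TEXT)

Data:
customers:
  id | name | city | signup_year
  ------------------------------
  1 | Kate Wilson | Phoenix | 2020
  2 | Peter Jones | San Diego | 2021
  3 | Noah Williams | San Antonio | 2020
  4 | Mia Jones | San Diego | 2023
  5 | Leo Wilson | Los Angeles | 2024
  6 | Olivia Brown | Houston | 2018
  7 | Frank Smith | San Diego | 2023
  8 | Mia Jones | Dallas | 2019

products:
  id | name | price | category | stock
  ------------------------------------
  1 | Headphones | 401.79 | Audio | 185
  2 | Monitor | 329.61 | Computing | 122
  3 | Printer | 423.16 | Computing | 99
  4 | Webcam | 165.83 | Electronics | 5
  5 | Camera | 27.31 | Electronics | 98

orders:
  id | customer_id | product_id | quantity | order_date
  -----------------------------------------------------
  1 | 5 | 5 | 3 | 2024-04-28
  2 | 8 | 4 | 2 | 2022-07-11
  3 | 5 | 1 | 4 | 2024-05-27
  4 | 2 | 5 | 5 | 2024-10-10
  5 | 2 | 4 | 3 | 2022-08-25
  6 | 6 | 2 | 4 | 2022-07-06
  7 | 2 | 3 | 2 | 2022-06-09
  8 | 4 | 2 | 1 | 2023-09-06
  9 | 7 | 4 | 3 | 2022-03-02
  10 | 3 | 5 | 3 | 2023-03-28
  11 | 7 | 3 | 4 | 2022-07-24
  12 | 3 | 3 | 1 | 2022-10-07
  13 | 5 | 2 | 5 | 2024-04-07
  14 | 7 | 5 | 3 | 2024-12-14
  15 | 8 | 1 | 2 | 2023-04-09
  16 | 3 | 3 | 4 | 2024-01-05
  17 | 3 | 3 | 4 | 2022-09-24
SELECT customer_id, COUNT(DISTINCT product_id) AS distinct_product_count FROM orders GROUP BY customer_id

Execution result:
customer_id | distinct_product_count
2 | 3
3 | 2
4 | 1
5 | 3
6 | 1
7 | 3
8 | 2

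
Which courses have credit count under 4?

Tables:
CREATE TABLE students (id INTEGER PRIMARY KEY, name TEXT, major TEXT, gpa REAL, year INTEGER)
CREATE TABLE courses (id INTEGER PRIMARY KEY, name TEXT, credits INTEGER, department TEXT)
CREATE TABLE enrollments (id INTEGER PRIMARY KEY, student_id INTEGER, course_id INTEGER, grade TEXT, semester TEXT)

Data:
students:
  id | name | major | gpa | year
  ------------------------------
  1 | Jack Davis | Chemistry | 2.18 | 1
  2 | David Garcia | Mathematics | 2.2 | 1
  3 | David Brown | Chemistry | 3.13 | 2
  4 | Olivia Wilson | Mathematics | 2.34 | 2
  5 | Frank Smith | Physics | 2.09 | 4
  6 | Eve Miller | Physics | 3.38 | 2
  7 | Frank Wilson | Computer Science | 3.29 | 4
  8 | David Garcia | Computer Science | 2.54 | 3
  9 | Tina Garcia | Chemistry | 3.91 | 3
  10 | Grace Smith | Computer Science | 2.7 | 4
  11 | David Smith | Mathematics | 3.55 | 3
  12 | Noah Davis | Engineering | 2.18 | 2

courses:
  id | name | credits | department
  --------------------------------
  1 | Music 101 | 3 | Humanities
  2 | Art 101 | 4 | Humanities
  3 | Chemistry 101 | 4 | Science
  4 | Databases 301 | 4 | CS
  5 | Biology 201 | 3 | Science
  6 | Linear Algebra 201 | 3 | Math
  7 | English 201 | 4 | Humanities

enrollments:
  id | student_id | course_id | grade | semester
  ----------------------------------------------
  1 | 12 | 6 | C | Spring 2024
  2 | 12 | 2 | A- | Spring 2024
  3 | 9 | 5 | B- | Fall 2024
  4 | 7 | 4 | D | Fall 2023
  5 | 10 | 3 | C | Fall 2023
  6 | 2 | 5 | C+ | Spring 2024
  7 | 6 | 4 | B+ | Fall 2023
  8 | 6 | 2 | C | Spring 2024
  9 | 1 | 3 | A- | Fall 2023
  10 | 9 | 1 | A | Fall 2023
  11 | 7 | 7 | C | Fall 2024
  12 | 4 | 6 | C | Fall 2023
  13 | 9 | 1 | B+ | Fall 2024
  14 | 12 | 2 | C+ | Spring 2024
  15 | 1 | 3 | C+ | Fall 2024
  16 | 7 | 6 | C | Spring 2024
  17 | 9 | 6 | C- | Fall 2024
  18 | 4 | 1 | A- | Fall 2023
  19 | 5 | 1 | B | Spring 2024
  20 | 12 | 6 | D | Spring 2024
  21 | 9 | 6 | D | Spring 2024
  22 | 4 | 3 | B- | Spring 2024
SELECT name, credits FROM courses WHERE credits < 4

Execution result:
name | credits
Music 101 | 3
Biology 201 | 3
Linear Algebra 201 | 3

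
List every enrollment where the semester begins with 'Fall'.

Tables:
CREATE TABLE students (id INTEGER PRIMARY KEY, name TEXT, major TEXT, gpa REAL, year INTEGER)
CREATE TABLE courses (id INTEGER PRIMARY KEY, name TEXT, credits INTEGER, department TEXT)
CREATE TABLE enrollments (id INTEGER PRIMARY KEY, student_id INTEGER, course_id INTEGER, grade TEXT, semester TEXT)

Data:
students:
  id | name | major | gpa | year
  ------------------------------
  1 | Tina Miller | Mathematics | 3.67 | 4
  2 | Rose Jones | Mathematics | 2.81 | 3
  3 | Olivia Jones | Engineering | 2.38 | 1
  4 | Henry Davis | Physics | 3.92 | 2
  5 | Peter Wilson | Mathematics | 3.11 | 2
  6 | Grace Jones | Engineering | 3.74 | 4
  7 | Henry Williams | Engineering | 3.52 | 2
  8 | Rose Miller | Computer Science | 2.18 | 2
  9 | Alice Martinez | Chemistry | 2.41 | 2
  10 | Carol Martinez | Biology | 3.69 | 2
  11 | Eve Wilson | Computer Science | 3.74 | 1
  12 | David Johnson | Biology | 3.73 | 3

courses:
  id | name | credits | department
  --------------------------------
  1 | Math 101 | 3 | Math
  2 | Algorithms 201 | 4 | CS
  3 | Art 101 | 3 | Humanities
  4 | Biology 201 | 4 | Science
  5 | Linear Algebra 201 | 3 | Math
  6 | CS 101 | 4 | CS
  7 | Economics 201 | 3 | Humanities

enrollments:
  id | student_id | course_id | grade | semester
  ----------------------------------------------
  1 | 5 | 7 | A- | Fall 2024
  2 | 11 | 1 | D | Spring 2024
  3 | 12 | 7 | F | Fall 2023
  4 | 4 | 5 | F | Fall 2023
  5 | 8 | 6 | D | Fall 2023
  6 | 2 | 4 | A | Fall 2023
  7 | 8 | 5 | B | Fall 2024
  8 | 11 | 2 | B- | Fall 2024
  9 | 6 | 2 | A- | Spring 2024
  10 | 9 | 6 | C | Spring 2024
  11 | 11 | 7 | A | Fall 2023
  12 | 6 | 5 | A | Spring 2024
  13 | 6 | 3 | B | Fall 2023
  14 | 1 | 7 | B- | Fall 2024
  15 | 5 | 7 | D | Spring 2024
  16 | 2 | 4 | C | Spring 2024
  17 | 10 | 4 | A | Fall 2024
SELECT id, semester FROM enrollments WHERE semester LIKE 'Fall%'

Execution result:
id | semester
1 | Fall 2024
3 | Fall 2023
4 | Fall 2023
5 | Fall 2023
6 | Fall 2023
7 | Fall 2024
8 | Fall 2024
11 | Fall 2023
13 | Fall 2023
14 | Fall 2024
17 | Fall 2024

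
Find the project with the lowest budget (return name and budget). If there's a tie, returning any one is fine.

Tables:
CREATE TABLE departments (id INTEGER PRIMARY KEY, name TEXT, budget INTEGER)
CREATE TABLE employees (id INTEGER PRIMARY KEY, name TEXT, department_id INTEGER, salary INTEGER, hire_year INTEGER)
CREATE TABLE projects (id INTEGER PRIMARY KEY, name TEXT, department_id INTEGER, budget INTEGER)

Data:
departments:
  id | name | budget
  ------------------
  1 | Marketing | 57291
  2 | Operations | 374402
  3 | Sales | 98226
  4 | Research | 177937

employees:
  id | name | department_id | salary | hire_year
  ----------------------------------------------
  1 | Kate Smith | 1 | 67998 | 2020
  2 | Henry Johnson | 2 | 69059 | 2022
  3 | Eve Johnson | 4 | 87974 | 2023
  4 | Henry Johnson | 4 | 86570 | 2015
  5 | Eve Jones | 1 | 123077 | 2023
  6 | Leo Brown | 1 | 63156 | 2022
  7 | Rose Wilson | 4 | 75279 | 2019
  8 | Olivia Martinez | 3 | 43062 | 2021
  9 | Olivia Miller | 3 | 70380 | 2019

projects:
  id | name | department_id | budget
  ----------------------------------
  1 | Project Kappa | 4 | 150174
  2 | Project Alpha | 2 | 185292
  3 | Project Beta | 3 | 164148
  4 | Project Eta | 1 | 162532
SELECT name, budget FROM projects ORDER BY budget ASC LIMIT 1

Execution result:
name | budget
Project Kappa | 150174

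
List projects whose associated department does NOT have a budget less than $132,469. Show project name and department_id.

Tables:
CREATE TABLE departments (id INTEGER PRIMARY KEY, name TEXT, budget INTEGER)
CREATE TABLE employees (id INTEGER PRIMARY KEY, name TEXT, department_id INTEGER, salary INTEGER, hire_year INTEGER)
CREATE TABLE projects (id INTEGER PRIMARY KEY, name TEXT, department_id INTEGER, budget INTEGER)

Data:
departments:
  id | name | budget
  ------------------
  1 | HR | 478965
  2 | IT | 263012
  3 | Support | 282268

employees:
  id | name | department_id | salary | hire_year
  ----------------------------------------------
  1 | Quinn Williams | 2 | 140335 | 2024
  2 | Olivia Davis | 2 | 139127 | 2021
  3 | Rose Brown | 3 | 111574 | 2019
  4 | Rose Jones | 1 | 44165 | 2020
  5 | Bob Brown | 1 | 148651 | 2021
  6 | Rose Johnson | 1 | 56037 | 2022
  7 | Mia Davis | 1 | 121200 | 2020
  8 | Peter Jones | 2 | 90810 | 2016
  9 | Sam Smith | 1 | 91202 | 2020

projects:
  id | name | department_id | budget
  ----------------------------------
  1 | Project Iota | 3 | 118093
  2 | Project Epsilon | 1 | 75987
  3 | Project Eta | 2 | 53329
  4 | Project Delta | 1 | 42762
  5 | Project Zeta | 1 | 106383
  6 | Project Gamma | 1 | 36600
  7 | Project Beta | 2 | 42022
SELECT name, department_id FROM projects WHERE department_id NOT IN (SELECT id FROM departments WHERE budget < 132469)

Execution result:
name | department_id
Project Iota | 3
Project Epsilon | 1
Project Eta | 2
Project Delta | 1
Project Zeta | 1
Project Gamma | 1
Project Beta | 2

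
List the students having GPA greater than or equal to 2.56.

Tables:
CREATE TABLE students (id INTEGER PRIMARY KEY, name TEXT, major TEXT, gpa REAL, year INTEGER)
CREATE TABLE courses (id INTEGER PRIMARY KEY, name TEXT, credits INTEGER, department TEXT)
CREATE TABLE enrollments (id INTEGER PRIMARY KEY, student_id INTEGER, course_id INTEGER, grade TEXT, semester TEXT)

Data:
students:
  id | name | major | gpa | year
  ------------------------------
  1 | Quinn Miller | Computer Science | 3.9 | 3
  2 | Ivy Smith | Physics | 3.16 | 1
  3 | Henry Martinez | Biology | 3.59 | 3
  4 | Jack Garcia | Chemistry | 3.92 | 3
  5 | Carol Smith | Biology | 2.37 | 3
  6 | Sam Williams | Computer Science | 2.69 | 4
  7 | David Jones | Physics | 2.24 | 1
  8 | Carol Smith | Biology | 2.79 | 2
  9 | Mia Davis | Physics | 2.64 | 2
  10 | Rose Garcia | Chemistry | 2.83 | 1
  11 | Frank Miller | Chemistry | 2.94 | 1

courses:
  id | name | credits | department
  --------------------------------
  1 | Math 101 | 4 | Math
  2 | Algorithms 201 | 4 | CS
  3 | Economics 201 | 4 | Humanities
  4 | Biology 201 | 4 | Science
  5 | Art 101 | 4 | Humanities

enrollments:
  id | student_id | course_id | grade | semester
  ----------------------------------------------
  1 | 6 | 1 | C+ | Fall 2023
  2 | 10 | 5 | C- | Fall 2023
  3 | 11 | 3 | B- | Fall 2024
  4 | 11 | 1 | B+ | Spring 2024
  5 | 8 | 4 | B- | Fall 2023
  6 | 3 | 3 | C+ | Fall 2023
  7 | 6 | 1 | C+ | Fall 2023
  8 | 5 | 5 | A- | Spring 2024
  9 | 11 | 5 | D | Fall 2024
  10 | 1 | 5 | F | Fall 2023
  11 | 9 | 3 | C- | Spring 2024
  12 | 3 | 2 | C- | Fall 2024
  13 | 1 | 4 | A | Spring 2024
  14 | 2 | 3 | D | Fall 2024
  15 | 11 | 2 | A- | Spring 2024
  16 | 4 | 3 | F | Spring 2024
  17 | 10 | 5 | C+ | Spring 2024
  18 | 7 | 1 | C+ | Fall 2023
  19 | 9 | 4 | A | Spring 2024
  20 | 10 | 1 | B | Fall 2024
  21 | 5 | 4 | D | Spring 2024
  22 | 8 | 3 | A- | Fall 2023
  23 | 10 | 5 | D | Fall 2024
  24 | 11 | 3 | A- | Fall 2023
SELECT name, gpa FROM students WHERE gpa >= 2.56

Execution result:
name | gpa
Quinn Miller | 3.90
Ivy Smith | 3.16
Henry Martinez | 3.59
Jack Garcia | 3.92
Sam Williams | 2.69
Carol Smith | 2.79
Mia Davis | 2.64
Rose Garcia | 2.83
Frank Miller | 2.94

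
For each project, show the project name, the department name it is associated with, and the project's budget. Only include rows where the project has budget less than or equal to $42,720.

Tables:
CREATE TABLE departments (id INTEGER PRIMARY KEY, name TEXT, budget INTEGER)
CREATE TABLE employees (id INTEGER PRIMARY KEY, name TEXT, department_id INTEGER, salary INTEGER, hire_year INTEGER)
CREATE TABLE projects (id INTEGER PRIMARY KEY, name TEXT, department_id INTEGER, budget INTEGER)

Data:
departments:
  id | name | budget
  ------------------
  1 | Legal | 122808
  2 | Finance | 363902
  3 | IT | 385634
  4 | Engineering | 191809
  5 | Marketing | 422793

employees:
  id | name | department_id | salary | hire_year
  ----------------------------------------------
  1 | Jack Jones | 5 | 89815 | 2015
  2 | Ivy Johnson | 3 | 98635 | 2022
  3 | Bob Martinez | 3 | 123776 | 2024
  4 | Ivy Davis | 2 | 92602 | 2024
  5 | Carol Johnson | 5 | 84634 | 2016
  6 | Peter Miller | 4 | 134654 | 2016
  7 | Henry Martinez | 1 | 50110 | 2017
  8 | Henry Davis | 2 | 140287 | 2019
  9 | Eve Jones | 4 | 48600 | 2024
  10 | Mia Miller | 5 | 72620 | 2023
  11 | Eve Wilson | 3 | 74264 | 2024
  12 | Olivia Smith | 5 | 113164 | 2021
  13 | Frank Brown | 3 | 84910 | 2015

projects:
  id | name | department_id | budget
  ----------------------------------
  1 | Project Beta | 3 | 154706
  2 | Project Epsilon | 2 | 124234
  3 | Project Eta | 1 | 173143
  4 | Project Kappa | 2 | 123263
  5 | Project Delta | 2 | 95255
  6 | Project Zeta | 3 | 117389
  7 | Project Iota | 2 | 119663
SELECT c.name, p.name AS department, c.budget FROM projects c JOIN departments p ON c.department_id = p.id WHERE c.budget <= 42720

Execution result:
(no rows)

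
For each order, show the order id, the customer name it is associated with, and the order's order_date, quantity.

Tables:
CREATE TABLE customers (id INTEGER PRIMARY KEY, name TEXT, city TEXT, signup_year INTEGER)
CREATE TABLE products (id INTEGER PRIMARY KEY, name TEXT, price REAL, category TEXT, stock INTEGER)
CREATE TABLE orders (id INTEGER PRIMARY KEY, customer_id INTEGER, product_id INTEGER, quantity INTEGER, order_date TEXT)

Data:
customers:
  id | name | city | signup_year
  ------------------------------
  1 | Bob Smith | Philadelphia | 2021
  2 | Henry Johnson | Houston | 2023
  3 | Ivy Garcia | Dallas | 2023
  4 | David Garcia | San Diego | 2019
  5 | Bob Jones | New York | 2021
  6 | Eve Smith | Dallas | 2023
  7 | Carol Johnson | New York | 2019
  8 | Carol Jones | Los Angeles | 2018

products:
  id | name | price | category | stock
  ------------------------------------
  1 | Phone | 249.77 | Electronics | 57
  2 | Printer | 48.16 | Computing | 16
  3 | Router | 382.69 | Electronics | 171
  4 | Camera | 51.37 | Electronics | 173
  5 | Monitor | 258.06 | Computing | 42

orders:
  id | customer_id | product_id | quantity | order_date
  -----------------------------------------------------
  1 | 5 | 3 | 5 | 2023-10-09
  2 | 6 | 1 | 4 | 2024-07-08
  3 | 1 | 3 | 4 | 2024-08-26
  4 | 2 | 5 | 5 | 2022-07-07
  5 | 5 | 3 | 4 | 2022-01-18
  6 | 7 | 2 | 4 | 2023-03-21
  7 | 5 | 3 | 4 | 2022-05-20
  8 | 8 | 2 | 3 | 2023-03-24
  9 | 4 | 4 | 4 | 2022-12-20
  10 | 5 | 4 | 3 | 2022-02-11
SELECT c.id, p.name AS customer, c.order_date, c.quantity FROM orders c JOIN customers p ON c.customer_id = p.id

Execution result:
id | customer | order_date | quantity
1 | Bob Jones | 2023-10-09 | 5
2 | Eve Smith | 2024-07-08 | 4
3 | Bob Smith | 2024-08-26 | 4
4 | Henry Johnson | 2022-07-07 | 5
5 | Bob Jones | 2022-01-18 | 4
6 | Carol Johnson | 2023-03-21 | 4
7 | Bob Jones | 2022-05-20 | 4
8 | Carol Jones | 2023-03-24 | 3
9 | David Garcia | 2022-12-20 | 4
10 | Bob Jones | 2022-02-11 | 3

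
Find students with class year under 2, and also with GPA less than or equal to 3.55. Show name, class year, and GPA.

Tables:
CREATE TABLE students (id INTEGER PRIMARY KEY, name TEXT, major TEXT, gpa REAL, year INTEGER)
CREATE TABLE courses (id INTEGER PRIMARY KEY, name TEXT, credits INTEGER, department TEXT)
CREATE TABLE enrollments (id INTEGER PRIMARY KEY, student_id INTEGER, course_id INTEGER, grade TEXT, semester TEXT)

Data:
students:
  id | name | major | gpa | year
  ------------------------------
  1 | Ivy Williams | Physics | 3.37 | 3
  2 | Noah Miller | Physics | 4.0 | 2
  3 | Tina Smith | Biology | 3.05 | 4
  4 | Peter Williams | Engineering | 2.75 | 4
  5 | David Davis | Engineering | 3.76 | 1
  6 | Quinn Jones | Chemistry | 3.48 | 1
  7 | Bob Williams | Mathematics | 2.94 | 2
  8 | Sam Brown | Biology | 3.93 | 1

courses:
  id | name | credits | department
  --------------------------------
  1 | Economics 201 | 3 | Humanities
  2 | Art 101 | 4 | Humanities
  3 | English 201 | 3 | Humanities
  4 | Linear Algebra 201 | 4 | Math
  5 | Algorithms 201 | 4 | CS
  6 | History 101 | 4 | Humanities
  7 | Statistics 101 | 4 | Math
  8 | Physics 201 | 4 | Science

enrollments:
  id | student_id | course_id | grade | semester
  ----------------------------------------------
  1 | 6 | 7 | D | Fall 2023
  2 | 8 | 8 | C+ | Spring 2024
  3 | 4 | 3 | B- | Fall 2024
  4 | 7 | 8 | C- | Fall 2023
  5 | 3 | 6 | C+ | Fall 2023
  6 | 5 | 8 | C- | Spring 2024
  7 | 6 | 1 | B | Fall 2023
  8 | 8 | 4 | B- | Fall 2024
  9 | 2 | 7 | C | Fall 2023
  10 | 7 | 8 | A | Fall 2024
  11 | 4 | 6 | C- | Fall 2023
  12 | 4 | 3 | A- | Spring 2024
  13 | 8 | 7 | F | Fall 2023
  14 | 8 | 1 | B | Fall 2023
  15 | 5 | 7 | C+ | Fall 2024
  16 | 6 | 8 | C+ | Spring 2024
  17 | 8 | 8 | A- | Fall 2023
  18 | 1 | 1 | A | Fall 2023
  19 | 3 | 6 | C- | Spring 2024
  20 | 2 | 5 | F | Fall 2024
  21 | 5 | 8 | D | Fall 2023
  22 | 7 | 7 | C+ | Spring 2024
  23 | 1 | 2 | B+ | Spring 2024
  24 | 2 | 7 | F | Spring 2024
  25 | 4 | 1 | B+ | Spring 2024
SELECT name, year, gpa FROM students WHERE year < 2 AND gpa <= 3.55

Execution result:
name | year | gpa
Quinn Jones | 1 | 3.48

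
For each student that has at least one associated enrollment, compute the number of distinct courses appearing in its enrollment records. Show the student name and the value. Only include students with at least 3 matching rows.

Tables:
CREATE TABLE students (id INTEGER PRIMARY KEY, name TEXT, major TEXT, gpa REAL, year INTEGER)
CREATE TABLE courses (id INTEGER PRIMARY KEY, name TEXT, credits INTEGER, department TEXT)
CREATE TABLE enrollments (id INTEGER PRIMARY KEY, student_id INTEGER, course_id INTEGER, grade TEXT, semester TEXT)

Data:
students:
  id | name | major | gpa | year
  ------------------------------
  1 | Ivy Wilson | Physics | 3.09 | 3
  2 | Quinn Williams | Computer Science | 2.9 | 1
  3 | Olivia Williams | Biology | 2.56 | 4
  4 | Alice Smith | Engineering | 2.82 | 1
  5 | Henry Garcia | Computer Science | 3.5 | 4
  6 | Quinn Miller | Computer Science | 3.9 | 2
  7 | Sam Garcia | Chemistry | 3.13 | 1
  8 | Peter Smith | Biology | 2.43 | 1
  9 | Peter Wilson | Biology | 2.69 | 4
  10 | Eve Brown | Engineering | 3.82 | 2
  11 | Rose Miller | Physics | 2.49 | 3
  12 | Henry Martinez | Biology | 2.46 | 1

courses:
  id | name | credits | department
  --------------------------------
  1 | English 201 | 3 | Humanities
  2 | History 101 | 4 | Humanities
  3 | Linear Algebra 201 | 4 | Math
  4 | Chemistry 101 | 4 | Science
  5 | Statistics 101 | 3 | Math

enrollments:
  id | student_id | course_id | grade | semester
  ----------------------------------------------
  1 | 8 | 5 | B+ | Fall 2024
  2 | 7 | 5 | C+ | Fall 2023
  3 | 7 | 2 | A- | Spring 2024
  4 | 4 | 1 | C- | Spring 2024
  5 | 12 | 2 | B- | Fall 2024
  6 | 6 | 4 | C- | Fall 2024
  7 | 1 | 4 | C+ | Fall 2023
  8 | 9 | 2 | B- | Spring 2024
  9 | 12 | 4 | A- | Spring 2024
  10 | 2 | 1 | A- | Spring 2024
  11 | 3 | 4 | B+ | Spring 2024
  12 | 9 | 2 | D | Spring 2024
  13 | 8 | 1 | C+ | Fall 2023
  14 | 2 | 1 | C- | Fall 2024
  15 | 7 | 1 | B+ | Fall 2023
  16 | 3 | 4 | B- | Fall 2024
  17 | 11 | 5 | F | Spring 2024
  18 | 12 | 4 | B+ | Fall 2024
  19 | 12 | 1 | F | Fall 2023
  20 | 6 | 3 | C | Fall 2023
SELECT p.name, COUNT(DISTINCT c.course_id) AS distinct_course_count FROM enrollments c JOIN students p ON c.student_id = p.id GROUP BY p.id, p.name HAVING COUNT(*) >= 3

Execution result:
name | distinct_course_count
Sam Garcia | 3
Henry Martinez | 3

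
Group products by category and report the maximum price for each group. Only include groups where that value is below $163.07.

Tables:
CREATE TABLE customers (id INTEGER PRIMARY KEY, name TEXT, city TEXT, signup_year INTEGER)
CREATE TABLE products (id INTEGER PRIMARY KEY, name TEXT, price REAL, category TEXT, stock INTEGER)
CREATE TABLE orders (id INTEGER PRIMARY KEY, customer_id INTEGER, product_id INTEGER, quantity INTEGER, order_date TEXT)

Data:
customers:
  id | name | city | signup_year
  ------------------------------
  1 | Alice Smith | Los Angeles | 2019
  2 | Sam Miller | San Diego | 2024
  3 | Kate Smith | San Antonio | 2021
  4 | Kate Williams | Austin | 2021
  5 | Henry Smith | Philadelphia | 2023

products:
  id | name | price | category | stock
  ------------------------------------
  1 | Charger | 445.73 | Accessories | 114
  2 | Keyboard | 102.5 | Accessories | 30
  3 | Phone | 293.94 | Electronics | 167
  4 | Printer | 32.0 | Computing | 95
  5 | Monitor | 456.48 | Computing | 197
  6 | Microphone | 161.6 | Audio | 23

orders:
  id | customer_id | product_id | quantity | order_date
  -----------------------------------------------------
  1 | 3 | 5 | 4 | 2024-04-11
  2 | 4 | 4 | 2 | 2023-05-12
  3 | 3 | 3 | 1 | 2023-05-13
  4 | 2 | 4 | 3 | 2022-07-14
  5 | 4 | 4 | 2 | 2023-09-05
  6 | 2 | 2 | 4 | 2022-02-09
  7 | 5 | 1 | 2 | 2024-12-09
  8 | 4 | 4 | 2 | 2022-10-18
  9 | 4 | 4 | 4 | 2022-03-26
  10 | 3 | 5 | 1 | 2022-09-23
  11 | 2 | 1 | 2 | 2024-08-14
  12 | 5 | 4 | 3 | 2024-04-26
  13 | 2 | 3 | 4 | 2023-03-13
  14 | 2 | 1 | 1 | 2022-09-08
SELECT category, MAX(price) AS max_price FROM products GROUP BY category HAVING MAX(price) < 163.07

Execution result:
category | max_price
Audio | 161.60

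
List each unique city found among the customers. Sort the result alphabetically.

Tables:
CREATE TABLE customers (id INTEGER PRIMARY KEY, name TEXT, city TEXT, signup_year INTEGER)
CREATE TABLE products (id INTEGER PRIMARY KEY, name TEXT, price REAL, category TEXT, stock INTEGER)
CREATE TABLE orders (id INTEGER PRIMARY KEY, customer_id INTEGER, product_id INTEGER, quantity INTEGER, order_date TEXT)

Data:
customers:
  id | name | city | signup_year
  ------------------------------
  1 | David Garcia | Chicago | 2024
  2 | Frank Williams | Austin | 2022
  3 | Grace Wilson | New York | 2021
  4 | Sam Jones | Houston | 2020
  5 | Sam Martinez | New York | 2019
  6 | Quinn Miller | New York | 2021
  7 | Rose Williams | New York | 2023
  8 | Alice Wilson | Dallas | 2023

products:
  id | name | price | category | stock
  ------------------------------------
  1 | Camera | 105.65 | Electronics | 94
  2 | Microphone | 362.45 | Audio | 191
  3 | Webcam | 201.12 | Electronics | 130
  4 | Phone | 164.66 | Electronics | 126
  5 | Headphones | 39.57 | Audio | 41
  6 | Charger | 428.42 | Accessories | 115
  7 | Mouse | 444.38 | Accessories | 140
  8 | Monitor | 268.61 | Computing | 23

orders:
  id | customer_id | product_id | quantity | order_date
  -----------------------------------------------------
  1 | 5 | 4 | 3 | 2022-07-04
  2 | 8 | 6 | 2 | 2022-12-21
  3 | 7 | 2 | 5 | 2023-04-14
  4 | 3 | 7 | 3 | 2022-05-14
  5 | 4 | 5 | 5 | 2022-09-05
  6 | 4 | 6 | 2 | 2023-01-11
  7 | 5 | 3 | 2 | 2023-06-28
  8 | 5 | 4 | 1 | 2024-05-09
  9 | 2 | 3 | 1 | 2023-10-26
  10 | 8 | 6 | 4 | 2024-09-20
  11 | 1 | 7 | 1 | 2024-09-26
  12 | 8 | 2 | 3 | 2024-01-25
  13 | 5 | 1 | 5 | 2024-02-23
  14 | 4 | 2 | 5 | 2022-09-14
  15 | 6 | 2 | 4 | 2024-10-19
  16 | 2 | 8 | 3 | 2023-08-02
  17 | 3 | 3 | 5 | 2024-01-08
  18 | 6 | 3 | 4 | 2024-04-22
SELECT DISTINCT city FROM customers ORDER BY city

Execution result:
city
Austin
Chicago
Dallas
Houston
New York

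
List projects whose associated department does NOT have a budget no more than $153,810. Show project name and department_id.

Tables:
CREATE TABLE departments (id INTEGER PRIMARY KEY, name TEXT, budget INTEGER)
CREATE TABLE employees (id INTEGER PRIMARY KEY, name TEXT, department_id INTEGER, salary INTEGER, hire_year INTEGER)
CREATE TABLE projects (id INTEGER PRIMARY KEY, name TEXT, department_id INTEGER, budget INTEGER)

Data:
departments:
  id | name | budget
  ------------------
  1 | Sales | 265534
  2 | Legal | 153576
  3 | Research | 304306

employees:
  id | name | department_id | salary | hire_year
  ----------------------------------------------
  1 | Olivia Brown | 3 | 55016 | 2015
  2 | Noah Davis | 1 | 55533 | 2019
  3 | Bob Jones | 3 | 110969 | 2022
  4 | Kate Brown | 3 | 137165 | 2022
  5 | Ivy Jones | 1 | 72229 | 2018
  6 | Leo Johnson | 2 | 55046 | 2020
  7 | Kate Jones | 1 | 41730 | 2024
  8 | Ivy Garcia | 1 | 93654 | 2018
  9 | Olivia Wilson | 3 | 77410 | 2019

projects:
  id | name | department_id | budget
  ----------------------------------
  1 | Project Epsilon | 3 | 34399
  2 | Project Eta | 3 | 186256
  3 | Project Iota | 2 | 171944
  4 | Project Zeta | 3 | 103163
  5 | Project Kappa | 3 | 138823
SELECT name, department_id FROM projects WHERE department_id NOT IN (SELECT id FROM departments WHERE budget <= 153810)

Execution result:
name | department_id
Project Epsilon | 3
Project Eta | 3
Project Zeta | 3
Project Kappa | 3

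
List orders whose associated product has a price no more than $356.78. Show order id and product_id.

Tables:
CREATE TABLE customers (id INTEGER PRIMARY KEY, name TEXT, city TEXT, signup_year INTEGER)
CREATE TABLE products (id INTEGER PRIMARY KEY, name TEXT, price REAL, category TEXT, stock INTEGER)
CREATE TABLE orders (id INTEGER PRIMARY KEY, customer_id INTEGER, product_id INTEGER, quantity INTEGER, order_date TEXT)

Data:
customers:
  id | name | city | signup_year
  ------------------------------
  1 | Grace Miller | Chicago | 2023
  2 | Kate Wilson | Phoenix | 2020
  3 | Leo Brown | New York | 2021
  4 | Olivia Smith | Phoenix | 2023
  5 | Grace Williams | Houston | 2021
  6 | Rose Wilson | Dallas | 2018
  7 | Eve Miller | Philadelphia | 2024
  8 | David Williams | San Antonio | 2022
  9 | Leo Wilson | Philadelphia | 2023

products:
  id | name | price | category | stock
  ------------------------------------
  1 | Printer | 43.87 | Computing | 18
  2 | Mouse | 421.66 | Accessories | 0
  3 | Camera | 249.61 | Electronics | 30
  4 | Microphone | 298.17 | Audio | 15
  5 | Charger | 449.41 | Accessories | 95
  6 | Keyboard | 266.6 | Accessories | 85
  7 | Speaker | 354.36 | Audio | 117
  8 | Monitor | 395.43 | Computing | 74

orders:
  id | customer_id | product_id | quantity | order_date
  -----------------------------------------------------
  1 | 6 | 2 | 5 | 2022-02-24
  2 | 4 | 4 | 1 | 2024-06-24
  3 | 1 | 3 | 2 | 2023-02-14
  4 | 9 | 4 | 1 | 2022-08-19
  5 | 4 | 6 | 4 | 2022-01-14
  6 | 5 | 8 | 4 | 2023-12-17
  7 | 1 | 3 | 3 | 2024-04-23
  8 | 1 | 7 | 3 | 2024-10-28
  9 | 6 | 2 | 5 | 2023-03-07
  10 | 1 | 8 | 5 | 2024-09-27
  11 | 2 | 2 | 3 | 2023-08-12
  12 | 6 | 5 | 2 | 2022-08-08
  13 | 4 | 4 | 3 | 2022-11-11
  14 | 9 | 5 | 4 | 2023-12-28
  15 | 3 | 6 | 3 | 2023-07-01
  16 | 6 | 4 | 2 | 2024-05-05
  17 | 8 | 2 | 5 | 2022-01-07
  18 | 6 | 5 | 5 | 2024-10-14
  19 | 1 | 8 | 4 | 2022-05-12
SELECT id, product_id FROM orders WHERE product_id IN (SELECT id FROM products WHERE price <= 356.78)

Execution result:
id | product_id
2 | 4
3 | 3
4 | 4
5 | 6
7 | 3
8 | 7
13 | 4
15 | 6
16 | 4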